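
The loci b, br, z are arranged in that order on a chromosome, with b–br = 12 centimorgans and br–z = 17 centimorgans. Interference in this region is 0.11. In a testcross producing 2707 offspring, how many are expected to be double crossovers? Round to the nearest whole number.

49

Map distances give recombination frequencies of 0.120 and 0.170 for the two intervals.
With interference 0.11 (so coincidence = 0.89), expected double-crossover frequency = 0.120 × 0.170 × 0.89 = 0.01816.
Expected number = 0.01816 × 2707 = 49.15 ≈ 49.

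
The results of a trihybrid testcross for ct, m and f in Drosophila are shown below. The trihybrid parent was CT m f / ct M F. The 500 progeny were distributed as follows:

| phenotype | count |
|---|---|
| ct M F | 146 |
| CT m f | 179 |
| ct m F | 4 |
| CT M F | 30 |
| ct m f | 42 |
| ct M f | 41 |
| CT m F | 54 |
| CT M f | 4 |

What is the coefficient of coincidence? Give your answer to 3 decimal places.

0.485

The two rarest classes, CT M f and ct m F, are the double crossovers. Comparing them with the parentals, only the m allele has switched, so m is the middle locus and the order is ct – m – f.
ct–m: (72 + 8)/500 = 0.1600; m–f: (95 + 8)/500 = 0.2060.
Expected DCO frequency = 0.1600 × 0.2060 ≈ 0.03296; observed = 8/500 ≈ 0.01600.
Coefficient of coincidence = 0.01600/0.03296 ≈ 0.485.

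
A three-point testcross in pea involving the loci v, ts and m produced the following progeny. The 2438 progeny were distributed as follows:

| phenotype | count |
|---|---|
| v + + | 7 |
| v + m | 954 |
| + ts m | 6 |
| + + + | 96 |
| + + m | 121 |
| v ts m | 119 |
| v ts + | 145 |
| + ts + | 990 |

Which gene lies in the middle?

m

The two most frequent reciprocal classes, + ts + and v + m, are the parental types, so the F1 was + ts + / v + m.
The two rarest classes, + ts m and v + +, are the double crossovers. Comparing them with the parentals, only the m allele has switched, so m is the middle locus and the order is v – m – ts.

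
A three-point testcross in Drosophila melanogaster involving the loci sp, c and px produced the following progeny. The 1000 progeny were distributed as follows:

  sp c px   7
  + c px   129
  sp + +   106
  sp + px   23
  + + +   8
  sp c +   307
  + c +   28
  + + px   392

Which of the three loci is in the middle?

The two most frequent reciprocal classes, + + px and sp c +, are the parental types, so the F1 was + + px / sp c +.
The two rarest classes, + + + and sp c px, are the double crossovers. Comparing them with the parentals, only the px allele has switched, so px is the middle locus and the order is c – px – sp.

px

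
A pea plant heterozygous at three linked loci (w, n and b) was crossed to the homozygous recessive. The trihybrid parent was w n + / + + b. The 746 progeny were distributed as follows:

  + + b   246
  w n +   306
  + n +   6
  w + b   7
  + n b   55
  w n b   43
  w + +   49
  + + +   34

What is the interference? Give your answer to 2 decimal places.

The two rarest classes, + n + and w + b, are the double crossovers. Comparing them with the parentals, only the w allele has switched, so w is the middle locus and the order is n – w – b.
n–w: (104 + 13)/746 = 0.1568; w–b: (77 + 13)/746 = 0.1206.
Expected DCO frequency = 0.1568 × 0.1206 ≈ 0.01891; observed = 13/746 ≈ 0.01743.
Coefficient of coincidence = 0.01743/0.01891 ≈ 0.92; interference = 1 − 0.92 = 0.08.

0.08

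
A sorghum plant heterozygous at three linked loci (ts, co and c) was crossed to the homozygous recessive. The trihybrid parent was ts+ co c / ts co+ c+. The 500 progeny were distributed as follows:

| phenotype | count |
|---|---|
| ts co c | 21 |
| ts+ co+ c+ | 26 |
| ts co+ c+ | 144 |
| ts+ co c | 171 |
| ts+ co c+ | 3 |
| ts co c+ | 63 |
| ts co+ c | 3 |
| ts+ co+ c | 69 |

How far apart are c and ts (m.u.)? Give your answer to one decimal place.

The two rarest classes, ts+ co c+ and ts co+ c, are the double crossovers. Comparing them with the parentals, only the c allele has switched, so c is the middle locus and the order is co – c – ts.
Crossovers in the c–ts interval produce the single-crossover classes ts co c and ts+ co+ c+ (21 + 26 = 47) plus the double crossovers (6).
RF(c–ts) = (47 + 6) / 500 = 53/500 = 0.1060 → 10.6 m.u.

10.6 m.u.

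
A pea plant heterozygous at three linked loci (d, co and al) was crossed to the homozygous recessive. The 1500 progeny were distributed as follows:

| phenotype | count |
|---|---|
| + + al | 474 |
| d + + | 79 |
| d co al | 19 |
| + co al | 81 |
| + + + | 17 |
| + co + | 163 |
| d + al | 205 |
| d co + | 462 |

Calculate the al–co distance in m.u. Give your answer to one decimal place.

13.1 m.u.

The two most frequent reciprocal classes, + + al and d co +, are the parental types, so the F1 was + + al / d co +.
The two rarest classes, + + + and d co al, are the double crossovers. Comparing them with the parentals, only the al allele has switched, so al is the middle locus and the order is d – al – co.
Crossovers in the al–co interval produce the single-crossover classes + co al and d + + (81 + 79 = 160) plus the double crossovers (36).
RF(al–co) = (160 + 36) / 1500 = 196/1500 = 0.1307 → 13.1 m.u.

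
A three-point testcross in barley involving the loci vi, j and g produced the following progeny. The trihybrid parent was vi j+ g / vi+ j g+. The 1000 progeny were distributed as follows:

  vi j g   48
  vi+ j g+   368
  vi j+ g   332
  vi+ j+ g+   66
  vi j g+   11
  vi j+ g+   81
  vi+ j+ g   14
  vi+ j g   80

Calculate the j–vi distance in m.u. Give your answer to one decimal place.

13.9 m.u.

The two rarest classes, vi+ j+ g and vi j g+, are the double crossovers. Comparing them with the parentals, only the vi allele has switched, so vi is the middle locus and the order is g – vi – j.
Crossovers in the vi–j interval produce the single-crossover classes vi j g and vi+ j+ g+ (48 + 66 = 114) plus the double crossovers (25).
RF(vi–j) = (114 + 25) / 1000 = 139/1000 = 0.1390 → 13.9 m.u.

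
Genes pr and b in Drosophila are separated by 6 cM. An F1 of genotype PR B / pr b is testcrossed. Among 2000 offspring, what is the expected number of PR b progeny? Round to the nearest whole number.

60

A map distance of 6 cM corresponds to a recombination frequency of 0.060.
The F1 is PR B / pr b, so PR b is a recombinant gamete class with expected frequency r/2 = 0.060/2 = 0.0300.
Expected number = 0.0300 × 2000 = 60.00 ≈ 60.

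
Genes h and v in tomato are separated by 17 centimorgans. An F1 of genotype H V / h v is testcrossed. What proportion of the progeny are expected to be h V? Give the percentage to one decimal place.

8.5%

A map distance of 17 centimorgans corresponds to a recombination frequency of 0.170.
The F1 is H V / h v, so h V is a recombinant gamete class with expected frequency r/2 = 0.170/2 = 0.0850.
That is 0.0850 = 8.5% of the progeny.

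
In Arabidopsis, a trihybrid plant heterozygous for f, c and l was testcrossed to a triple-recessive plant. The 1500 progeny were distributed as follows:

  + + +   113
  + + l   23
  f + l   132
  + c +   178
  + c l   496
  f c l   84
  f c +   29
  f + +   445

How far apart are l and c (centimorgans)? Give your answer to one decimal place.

The two most frequent reciprocal classes, + c l and f + +, are the parental types, so the F1 was + c l / f + +.
The two rarest classes, + + l and f c +, are the double crossovers. Comparing them with the parentals, only the c allele has switched, so c is the middle locus and the order is f – c – l.
Crossovers in the c–l interval produce the single-crossover classes + c + and f + l (178 + 132 = 310) plus the double crossovers (52).
RF(c–l) = (310 + 52) / 1500 = 362/1500 = 0.2413 → 24.1 centimorgans.

24.1 centimorgans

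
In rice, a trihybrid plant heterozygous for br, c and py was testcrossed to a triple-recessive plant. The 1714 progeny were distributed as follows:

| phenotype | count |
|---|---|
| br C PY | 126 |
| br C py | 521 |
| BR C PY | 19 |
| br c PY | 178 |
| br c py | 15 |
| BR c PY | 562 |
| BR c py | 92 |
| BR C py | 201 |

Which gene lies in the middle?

c

The two most frequent reciprocal classes, br C py and BR c PY, are the parental types, so the F1 was br C py / BR c PY.
The two rarest classes, br c py and BR C PY, are the double crossovers. Comparing them with the parentals, only the c allele has switched, so c is the middle locus and the order is br – c – py.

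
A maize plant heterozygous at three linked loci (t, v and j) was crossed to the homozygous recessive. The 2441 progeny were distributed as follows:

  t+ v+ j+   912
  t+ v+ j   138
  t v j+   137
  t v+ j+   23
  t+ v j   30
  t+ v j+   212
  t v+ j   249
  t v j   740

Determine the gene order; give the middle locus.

t

The two most frequent reciprocal classes, t v j and t+ v+ j+, are the parental types, so the F1 was t v j / t+ v+ j+.
The two rarest classes, t+ v j and t v+ j+, are the double crossovers. Comparing them with the parentals, only the t allele has switched, so t is the middle locus and the order is v – t – j.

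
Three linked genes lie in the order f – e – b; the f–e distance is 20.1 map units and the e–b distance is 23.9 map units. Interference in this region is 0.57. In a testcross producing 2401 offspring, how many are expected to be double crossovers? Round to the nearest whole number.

50

Map distances give recombination frequencies of 0.201 and 0.239 for the two intervals.
With interference 0.57 (so coincidence = 0.43), expected double-crossover frequency = 0.201 × 0.239 × 0.43 = 0.02066.
Expected number = 0.02066 × 2401 = 49.60 ≈ 50.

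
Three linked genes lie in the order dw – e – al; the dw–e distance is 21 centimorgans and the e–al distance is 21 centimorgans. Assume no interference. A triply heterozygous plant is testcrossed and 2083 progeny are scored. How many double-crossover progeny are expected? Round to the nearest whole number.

Map distances give recombination frequencies of 0.210 and 0.210 for the two intervals.
With no interference, expected double-crossover frequency = 0.210 × 0.210 = 0.04410.
Expected number = 0.04410 × 2083 = 91.86 ≈ 92.

92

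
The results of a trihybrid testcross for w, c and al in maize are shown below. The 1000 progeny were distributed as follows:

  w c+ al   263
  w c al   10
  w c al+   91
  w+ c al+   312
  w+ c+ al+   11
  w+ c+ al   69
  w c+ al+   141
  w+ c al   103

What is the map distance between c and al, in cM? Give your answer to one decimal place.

26.5 cM

The two most frequent reciprocal classes, w c+ al and w+ c al+, are the parental types, so the F1 was w c+ al / w+ c al+.
The two rarest classes, w c al and w+ c+ al+, are the double crossovers. Comparing them with the parentals, only the c allele has switched, so c is the middle locus and the order is w – c – al.
Crossovers in the c–al interval produce the single-crossover classes w c+ al+ and w+ c al (141 + 103 = 244) plus the double crossovers (21).
RF(c–al) = (244 + 21) / 1000 = 265/1000 = 0.2650 → 26.5 cM.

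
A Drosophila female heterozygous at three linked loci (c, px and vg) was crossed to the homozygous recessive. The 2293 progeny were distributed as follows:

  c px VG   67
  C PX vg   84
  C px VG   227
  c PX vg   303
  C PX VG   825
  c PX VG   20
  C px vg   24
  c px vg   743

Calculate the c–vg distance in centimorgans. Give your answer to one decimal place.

The two most frequent reciprocal classes, C PX VG and c px vg, are the parental types, so the F1 was C PX VG / c px vg.
The two rarest classes, c PX VG and C px vg, are the double crossovers. Comparing them with the parentals, only the c allele has switched, so c is the middle locus and the order is vg – c – px.
Crossovers in the vg–c interval produce the single-crossover classes C PX vg and c px VG (84 + 67 = 151) plus the double crossovers (44).
RF(vg–c) = (151 + 44) / 2293 = 195/2293 = 0.0850 → 8.5 centimorgans.

8.5 centimorgans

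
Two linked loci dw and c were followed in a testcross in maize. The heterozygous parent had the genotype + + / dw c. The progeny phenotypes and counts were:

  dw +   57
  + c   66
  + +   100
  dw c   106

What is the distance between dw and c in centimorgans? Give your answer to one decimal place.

37.4 centimorgans

The recombinant classes are + c and dw +: 66 + 57 = 123.
Recombination frequency = 123/329 = 0.3739 ≈ 37.4%, i.e. 37.4 centimorgans.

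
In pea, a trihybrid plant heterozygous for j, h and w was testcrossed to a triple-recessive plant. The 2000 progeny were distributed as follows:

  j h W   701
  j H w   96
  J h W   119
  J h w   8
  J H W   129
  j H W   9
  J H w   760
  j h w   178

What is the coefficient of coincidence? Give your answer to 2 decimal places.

0.45

The two most frequent reciprocal classes, j h W and J H w, are the parental types, so the F1 was j h W / J H w.
The two rarest classes, j H W and J h w, are the double crossovers. Comparing them with the parentals, only the h allele has switched, so h is the middle locus and the order is w – h – j.
w–h: (307 + 17)/2000 = 0.1620; h–j: (215 + 17)/2000 = 0.1160.
Expected DCO frequency = 0.1620 × 0.1160 ≈ 0.01879; observed = 17/2000 ≈ 0.00850.
Coefficient of coincidence = 0.00850/0.01879 ≈ 0.45.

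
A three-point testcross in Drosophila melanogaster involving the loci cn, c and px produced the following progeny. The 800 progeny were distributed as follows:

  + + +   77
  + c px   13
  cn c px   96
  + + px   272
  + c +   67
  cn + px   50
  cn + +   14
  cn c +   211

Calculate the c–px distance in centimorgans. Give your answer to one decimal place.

25.0 centimorgans

The two most frequent reciprocal classes, cn c + and + + px, are the parental types, so the F1 was cn c + / + + px.
The two rarest classes, cn + + and + c px, are the double crossovers. Comparing them with the parentals, only the c allele has switched, so c is the middle locus and the order is px – c – cn.
Crossovers in the px–c interval produce the single-crossover classes cn c px and + + + (96 + 77 = 173) plus the double crossovers (27).
RF(px–c) = (173 + 27) / 800 = 200/800 = 0.2500 → 25.0 centimorgans.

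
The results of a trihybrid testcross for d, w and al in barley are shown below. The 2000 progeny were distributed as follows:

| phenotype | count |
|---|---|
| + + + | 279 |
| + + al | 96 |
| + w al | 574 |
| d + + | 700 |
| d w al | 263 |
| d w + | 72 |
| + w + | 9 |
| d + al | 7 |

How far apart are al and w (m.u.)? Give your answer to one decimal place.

The two most frequent reciprocal classes, d + + and + w al, are the parental types, so the F1 was d + + / + w al.
The two rarest classes, d + al and + w +, are the double crossovers. Comparing them with the parentals, only the al allele has switched, so al is the middle locus and the order is w – al – d.
Crossovers in the w–al interval produce the single-crossover classes d w + and + + al (72 + 96 = 168) plus the double crossovers (16).
RF(w–al) = (168 + 16) / 2000 = 184/2000 = 0.0920 → 9.2 m.u.

9.2 m.u.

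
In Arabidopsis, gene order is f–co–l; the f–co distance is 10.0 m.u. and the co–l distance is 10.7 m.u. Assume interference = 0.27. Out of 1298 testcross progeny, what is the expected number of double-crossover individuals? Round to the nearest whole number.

Map distances give recombination frequencies of 0.100 and 0.107 for the two intervals.
With interference 0.27 (so coincidence = 0.73), expected double-crossover frequency = 0.100 × 0.107 × 0.73 = 0.00781.
Expected number = 0.00781 × 1298 = 10.14 ≈ 10.

10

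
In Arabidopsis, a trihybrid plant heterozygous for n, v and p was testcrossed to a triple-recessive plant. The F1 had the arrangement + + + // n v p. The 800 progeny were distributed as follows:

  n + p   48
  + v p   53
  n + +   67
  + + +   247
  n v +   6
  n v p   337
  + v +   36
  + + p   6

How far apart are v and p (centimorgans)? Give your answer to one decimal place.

12.0 centimorgans

The two rarest classes, + + p and n v +, are the double crossovers. Comparing them with the parentals, only the p allele has switched, so p is the middle locus and the order is n – p – v.
Crossovers in the p–v interval produce the single-crossover classes + v + and n + p (36 + 48 = 84) plus the double crossovers (12).
RF(p–v) = (84 + 12) / 800 = 96/800 = 0.1200 → 12.0 centimorgans.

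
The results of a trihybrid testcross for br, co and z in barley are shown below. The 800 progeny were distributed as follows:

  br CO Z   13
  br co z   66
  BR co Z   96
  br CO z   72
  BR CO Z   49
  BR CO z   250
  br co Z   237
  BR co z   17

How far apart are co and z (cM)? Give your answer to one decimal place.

18.1 cM

The two most frequent reciprocal classes, br co Z and BR CO z, are the parental types, so the F1 was br co Z / BR CO z.
The two rarest classes, br CO Z and BR co z, are the double crossovers. Comparing them with the parentals, only the co allele has switched, so co is the middle locus and the order is z – co – br.
Crossovers in the z–co interval produce the single-crossover classes br co z and BR CO Z (66 + 49 = 115) plus the double crossovers (30).
RF(z–co) = (115 + 30) / 800 = 145/800 = 0.1812 → 18.1 cM.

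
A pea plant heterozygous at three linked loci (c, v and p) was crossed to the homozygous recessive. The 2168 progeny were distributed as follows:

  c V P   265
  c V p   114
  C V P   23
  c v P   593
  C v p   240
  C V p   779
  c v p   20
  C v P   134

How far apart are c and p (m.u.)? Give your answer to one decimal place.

13.4 m.u.

The two most frequent reciprocal classes, C V p and c v P, are the parental types, so the F1 was C V p / c v P.
The two rarest classes, C V P and c v p, are the double crossovers. Comparing them with the parentals, only the p allele has switched, so p is the middle locus and the order is v – p – c.
Crossovers in the p–c interval produce the single-crossover classes c V p and C v P (114 + 134 = 248) plus the double crossovers (43).
RF(p–c) = (248 + 43) / 2168 = 291/2168 = 0.1342 → 13.4 m.u.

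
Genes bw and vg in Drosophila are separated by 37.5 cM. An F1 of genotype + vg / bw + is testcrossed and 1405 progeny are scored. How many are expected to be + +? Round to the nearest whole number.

A map distance of 37.5 cM corresponds to a recombination frequency of 0.375.
The F1 is + vg / bw +, so + + is a recombinant gamete class with expected frequency r/2 = 0.375/2 = 0.1875.
Expected number = 0.1875 × 1405 = 263.44 ≈ 263.

263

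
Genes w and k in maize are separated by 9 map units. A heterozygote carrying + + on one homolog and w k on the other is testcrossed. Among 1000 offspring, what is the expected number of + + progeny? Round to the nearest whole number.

A map distance of 9 map units corresponds to a recombination frequency of 0.090.
The F1 is + + / w k, so + + is a parental gamete class with expected frequency (1 − r)/2 = 0.910/2 = 0.4550.
Expected number = 0.4550 × 1000 = 455.00 ≈ 455.

455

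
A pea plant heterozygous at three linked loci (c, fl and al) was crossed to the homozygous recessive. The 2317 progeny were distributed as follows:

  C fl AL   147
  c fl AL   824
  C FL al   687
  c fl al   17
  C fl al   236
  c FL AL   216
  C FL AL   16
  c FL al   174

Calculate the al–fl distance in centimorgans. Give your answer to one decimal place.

20.9 centimorgans

The two most frequent reciprocal classes, c fl AL and C FL al, are the parental types, so the F1 was c fl AL / C FL al.
The two rarest classes, c fl al and C FL AL, are the double crossovers. Comparing them with the parentals, only the al allele has switched, so al is the middle locus and the order is c – al – fl.
Crossovers in the al–fl interval produce the single-crossover classes c FL AL and C fl al (216 + 236 = 452) plus the double crossovers (33).
RF(al–fl) = (452 + 33) / 2317 = 485/2317 = 0.2093 → 20.9 centimorgans.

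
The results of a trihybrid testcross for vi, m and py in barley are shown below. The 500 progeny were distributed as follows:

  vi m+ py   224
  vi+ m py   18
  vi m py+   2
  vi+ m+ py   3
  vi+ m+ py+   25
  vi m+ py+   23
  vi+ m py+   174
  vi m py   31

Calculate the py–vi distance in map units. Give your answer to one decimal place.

9.2 map units

The two most frequent reciprocal classes, vi+ m py+ and vi m+ py, are the parental types, so the F1 was vi+ m py+ / vi m+ py.
The two rarest classes, vi m py+ and vi+ m+ py, are the double crossovers. Comparing them with the parentals, only the vi allele has switched, so vi is the middle locus and the order is py – vi – m.
Crossovers in the py–vi interval produce the single-crossover classes vi+ m py and vi m+ py+ (18 + 23 = 41) plus the double crossovers (5).
RF(py–vi) = (41 + 5) / 500 = 46/500 = 0.0920 → 9.2 map units.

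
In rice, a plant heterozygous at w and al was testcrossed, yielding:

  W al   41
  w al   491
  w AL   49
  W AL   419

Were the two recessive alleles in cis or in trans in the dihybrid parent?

The two most frequent classes are W AL (419) and w al (491); these are the parental (non-recombinant) types.
So the F1 carried W AL on one chromosome and w al on the other — the recessive alleles are on the same chromosome (cis / coupling).

cis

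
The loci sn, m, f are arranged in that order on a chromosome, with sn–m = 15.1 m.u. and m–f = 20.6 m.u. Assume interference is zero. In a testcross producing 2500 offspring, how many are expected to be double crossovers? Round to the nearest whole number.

Map distances give recombination frequencies of 0.151 and 0.206 for the two intervals.
With no interference, expected double-crossover frequency = 0.151 × 0.206 = 0.03111.
Expected number = 0.03111 × 2500 = 77.77 ≈ 78.

78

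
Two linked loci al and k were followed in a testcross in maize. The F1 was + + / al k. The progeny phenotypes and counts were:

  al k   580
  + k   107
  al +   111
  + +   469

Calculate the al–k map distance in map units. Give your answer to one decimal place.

17.2 map units

The recombinant classes are + k and al +: 107 + 111 = 218.
Recombination frequency = 218/1267 = 0.1721 ≈ 17.2%, i.e. 17.2 map units.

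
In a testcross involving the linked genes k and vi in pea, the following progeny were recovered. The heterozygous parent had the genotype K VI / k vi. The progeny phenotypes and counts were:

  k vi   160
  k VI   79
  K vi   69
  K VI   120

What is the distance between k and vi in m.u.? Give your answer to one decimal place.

34.6 m.u.

The recombinant classes are K vi and k VI: 69 + 79 = 148.
Recombination frequency = 148/428 = 0.3458 ≈ 34.6%, i.e. 34.6 m.u.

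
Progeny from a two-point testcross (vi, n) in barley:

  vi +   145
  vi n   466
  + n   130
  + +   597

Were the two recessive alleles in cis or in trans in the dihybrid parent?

The two most frequent classes are + + (597) and vi n (466); these are the parental (non-recombinant) types.
So the F1 carried + + on one chromosome and vi n on the other — the recessive alleles are on the same chromosome (cis / coupling).

cis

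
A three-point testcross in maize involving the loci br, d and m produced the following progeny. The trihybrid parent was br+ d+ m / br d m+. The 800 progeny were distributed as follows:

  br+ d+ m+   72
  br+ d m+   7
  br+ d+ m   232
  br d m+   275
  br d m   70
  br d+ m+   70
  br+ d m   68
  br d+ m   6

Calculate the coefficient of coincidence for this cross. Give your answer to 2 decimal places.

The two rarest classes, br d+ m and br+ d m+, are the double crossovers. Comparing them with the parentals, only the br allele has switched, so br is the middle locus and the order is d – br – m.
d–br: (138 + 13)/800 = 0.1888; br–m: (142 + 13)/800 = 0.1938.
Expected DCO frequency = 0.1888 × 0.1938 ≈ 0.03659; observed = 13/800 ≈ 0.01625.
Coefficient of coincidence = 0.01625/0.03659 ≈ 0.44.

0.44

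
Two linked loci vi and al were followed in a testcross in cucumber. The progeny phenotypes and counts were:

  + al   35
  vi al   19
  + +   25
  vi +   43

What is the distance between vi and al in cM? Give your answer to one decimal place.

The two most frequent classes, + al (35) and vi + (43), are the parental types, so the F1 was + al / vi +.
The recombinant classes are + + and vi al: 25 + 19 = 44.
Recombination frequency = 44/122 = 0.3607 ≈ 36.1%, i.e. 36.1 cM.

36.1 cM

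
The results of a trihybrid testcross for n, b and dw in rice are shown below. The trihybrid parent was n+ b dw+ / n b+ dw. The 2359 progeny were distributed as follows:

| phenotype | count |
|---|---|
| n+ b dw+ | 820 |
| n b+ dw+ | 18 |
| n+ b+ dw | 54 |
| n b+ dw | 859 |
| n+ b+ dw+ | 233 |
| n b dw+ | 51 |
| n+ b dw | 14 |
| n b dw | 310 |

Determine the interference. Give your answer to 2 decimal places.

0.04

The two rarest classes, n+ b dw and n b+ dw+, are the double crossovers. Comparing them with the parentals, only the dw allele has switched, so dw is the middle locus and the order is n – dw – b.
n–dw: (105 + 32)/2359 = 0.0581; dw–b: (543 + 32)/2359 = 0.2437.
Expected DCO frequency = 0.0581 × 0.2437 ≈ 0.01416; observed = 32/2359 ≈ 0.01357.
Coefficient of coincidence = 0.01357/0.01416 ≈ 0.96; interference = 1 − 0.96 = 0.04.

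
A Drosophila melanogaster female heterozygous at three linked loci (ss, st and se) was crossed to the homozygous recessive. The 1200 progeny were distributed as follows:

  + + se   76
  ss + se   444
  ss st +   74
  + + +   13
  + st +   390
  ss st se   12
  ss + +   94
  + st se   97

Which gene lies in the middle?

st

The two most frequent reciprocal classes, + st + and ss + se, are the parental types, so the F1 was + st + / ss + se.
The two rarest classes, + + + and ss st se, are the double crossovers. Comparing them with the parentals, only the st allele has switched, so st is the middle locus and the order is se – st – ss.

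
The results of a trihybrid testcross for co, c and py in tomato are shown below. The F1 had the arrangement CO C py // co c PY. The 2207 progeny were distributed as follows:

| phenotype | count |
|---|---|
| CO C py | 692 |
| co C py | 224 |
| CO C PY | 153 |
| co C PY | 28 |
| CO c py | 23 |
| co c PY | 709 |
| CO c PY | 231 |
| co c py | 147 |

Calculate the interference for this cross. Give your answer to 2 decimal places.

The two rarest classes, CO c py and co C PY, are the double crossovers. Comparing them with the parentals, only the c allele has switched, so c is the middle locus and the order is py – c – co.
py–c: (300 + 51)/2207 = 0.1590; c–co: (455 + 51)/2207 = 0.2293.
Expected DCO frequency = 0.1590 × 0.2293 ≈ 0.03646; observed = 51/2207 ≈ 0.02311.
Coefficient of coincidence = 0.02311/0.03646 ≈ 0.63; interference = 1 − 0.63 = 0.37.

0.37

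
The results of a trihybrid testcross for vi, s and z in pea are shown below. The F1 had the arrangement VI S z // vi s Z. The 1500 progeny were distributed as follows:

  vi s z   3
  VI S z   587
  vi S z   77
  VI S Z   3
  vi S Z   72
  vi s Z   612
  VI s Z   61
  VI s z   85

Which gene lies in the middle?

The two rarest classes, VI S Z and vi s z, are the double crossovers. Comparing them with the parentals, only the z allele has switched, so z is the middle locus and the order is s – z – vi.

z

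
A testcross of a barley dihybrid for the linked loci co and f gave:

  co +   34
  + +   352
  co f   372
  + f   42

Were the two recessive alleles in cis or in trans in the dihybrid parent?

The two most frequent classes are + + (352) and co f (372); these are the parental (non-recombinant) types.
So the F1 carried + + on one chromosome and co f on the other — the recessive alleles are on the same chromosome (cis / coupling).

cis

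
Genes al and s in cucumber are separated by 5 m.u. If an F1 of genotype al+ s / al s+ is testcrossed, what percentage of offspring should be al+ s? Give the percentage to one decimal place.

47.5%

A map distance of 5 m.u. corresponds to a recombination frequency of 0.050.
The F1 is al+ s / al s+, so al+ s is a parental gamete class with expected frequency (1 − r)/2 = 0.950/2 = 0.4750.
That is 0.4750 = 47.5% of the progeny.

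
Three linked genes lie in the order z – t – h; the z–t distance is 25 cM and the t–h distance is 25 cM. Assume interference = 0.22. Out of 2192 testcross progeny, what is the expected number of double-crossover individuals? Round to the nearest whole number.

107

Map distances give recombination frequencies of 0.250 and 0.250 for the two intervals.
With interference 0.22 (so coincidence = 0.78), expected double-crossover frequency = 0.250 × 0.250 × 0.78 = 0.04875.
Expected number = 0.04875 × 2192 = 106.86 ≈ 107.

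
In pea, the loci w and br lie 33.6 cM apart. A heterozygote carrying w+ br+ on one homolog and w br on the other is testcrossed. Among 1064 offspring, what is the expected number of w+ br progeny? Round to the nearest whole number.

179

A map distance of 33.6 cM corresponds to a recombination frequency of 0.336.
The F1 is w+ br+ / w br, so w+ br is a recombinant gamete class with expected frequency r/2 = 0.336/2 = 0.1680.
Expected number = 0.1680 × 1064 = 178.75 ≈ 179.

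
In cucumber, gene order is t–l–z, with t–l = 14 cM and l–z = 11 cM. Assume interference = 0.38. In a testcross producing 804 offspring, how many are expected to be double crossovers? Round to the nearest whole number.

8

Map distances give recombination frequencies of 0.140 and 0.110 for the two intervals.
With interference 0.38 (so coincidence = 0.62), expected double-crossover frequency = 0.140 × 0.110 × 0.62 = 0.00955.
Expected number = 0.00955 × 804 = 7.68 ≈ 8.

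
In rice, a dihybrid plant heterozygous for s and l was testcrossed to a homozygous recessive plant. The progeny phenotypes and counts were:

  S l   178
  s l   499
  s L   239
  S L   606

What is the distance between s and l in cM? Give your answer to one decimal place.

27.4 cM

The two most frequent classes, S L (606) and s l (499), are the parental types, so the F1 was S L / s l.
The recombinant classes are S l and s L: 178 + 239 = 417.
Recombination frequency = 417/1522 = 0.2740 ≈ 27.4%, i.e. 27.4 cM.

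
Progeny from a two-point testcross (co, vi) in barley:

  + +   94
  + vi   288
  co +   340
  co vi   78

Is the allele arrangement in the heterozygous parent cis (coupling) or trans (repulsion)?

trans

The two most frequent classes are + vi (288) and co + (340); these are the parental (non-recombinant) types.
So the F1 carried + vi on one chromosome and co + on the other — the recessive alleles are on opposite chromosomes (trans / repulsion).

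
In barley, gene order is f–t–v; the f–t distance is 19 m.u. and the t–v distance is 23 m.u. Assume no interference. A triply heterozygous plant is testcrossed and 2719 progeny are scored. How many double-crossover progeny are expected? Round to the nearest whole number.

119

Map distances give recombination frequencies of 0.190 and 0.230 for the two intervals.
With no interference, expected double-crossover frequency = 0.190 × 0.230 = 0.04370.
Expected number = 0.04370 × 2719 = 118.82 ≈ 119.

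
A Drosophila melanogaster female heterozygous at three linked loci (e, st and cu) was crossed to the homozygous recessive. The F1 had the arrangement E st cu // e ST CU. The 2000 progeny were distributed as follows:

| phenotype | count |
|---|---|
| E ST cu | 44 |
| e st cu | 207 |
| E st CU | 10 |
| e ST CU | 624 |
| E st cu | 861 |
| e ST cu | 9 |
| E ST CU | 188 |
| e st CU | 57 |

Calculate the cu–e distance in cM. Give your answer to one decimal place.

20.7 cM

The two rarest classes, E st CU and e ST cu, are the double crossovers. Comparing them with the parentals, only the cu allele has switched, so cu is the middle locus and the order is st – cu – e.
Crossovers in the cu–e interval produce the single-crossover classes e st cu and E ST CU (207 + 188 = 395) plus the double crossovers (19).
RF(cu–e) = (395 + 19) / 2000 = 414/2000 = 0.2070 → 20.7 cM.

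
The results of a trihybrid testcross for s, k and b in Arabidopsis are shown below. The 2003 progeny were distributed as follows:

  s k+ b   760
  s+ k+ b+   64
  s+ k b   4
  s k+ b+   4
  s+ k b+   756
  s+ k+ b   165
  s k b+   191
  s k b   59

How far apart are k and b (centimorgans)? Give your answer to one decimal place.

6.5 centimorgans

The two most frequent reciprocal classes, s k+ b and s+ k b+, are the parental types, so the F1 was s k+ b / s+ k b+.
The two rarest classes, s k+ b+ and s+ k b, are the double crossovers. Comparing them with the parentals, only the b allele has switched, so b is the middle locus and the order is s – b – k.
Crossovers in the b–k interval produce the single-crossover classes s k b and s+ k+ b+ (59 + 64 = 123) plus the double crossovers (8).
RF(b–k) = (123 + 8) / 2003 = 131/2003 = 0.0654 → 6.5 centimorgans.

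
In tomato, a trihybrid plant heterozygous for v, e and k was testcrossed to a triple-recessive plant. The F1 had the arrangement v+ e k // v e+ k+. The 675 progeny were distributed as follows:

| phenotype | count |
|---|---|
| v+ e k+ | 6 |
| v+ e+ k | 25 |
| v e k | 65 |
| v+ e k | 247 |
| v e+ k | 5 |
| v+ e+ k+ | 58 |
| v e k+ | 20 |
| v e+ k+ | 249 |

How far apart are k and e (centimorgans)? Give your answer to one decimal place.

The two rarest classes, v+ e k+ and v e+ k, are the double crossovers. Comparing them with the parentals, only the k allele has switched, so k is the middle locus and the order is e – k – v.
Crossovers in the e–k interval produce the single-crossover classes v+ e+ k and v e k+ (25 + 20 = 45) plus the double crossovers (11).
RF(e–k) = (45 + 11) / 675 = 56/675 = 0.0830 → 8.3 centimorgans.

8.3 centimorgans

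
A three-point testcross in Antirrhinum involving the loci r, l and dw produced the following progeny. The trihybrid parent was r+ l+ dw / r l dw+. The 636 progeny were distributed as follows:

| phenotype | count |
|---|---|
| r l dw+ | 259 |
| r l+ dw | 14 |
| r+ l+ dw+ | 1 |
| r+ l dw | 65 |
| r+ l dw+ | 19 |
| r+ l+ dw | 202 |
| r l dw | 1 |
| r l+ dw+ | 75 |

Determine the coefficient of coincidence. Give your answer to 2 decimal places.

0.26

The two rarest classes, r+ l+ dw+ and r l dw, are the double crossovers. Comparing them with the parentals, only the dw allele has switched, so dw is the middle locus and the order is l – dw – r.
l–dw: (140 + 2)/636 = 0.2233; dw–r: (33 + 2)/636 = 0.0550.
Expected DCO frequency = 0.2233 × 0.0550 ≈ 0.01228; observed = 2/636 ≈ 0.00314.
Coefficient of coincidence = 0.00314/0.01228 ≈ 0.26.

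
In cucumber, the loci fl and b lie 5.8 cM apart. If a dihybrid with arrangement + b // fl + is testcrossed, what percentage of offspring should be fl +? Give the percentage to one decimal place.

47.1%

A map distance of 5.8 cM corresponds to a recombination frequency of 0.058.
The F1 is + b / fl +, so fl + is a parental gamete class with expected frequency (1 − r)/2 = 0.942/2 = 0.4710.
That is 0.4710 = 47.1% of the progeny.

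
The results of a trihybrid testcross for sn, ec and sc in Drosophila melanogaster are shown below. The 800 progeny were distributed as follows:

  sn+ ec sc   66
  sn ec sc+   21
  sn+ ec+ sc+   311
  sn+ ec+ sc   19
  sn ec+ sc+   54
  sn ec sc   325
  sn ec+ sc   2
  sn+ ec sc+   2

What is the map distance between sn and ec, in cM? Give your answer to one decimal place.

The two most frequent reciprocal classes, sn ec sc and sn+ ec+ sc+, are the parental types, so the F1 was sn ec sc / sn+ ec+ sc+.
The two rarest classes, sn ec+ sc and sn+ ec sc+, are the double crossovers. Comparing them with the parentals, only the ec allele has switched, so ec is the middle locus and the order is sn – ec – sc.
Crossovers in the sn–ec interval produce the single-crossover classes sn+ ec sc and sn ec+ sc+ (66 + 54 = 120) plus the double crossovers (4).
RF(sn–ec) = (120 + 4) / 800 = 124/800 = 0.1550 → 15.5 cM.

15.5 cM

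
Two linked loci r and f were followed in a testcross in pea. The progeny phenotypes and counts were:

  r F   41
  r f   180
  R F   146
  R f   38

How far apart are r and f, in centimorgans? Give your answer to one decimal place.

19.5 centimorgans

The two most frequent classes, R F (146) and r f (180), are the parental types, so the F1 was R F / r f.
The recombinant classes are R f and r F: 38 + 41 = 79.
Recombination frequency = 79/405 = 0.1951 ≈ 19.5%, i.e. 19.5 centimorgans.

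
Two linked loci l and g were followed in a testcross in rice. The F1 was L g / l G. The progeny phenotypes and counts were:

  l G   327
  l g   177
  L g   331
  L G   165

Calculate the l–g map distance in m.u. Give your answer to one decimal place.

The recombinant classes are L G and l g: 165 + 177 = 342.
Recombination frequency = 342/1000 = 0.3420 ≈ 34.2%, i.e. 34.2 m.u.

34.2 m.u.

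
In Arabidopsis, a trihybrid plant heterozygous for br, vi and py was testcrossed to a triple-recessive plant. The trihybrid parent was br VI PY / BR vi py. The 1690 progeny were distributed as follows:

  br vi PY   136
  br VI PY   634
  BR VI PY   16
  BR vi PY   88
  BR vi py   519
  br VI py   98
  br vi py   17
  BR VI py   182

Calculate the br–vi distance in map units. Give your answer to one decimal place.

The two rarest classes, BR VI PY and br vi py, are the double crossovers. Comparing them with the parentals, only the br allele has switched, so br is the middle locus and the order is vi – br – py.
Crossovers in the vi–br interval produce the single-crossover classes br vi PY and BR VI py (136 + 182 = 318) plus the double crossovers (33).
RF(vi–br) = (318 + 33) / 1690 = 351/1690 = 0.2077 → 20.8 map units.

20.8 map units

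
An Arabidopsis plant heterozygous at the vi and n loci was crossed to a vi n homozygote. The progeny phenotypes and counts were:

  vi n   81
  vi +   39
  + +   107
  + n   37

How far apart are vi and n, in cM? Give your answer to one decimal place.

28.8 cM

The two most frequent classes, + + (107) and vi n (81), are the parental types, so the F1 was + + / vi n.
The recombinant classes are + n and vi +: 37 + 39 = 76.
Recombination frequency = 76/264 = 0.2879 ≈ 28.8%, i.e. 28.8 cM.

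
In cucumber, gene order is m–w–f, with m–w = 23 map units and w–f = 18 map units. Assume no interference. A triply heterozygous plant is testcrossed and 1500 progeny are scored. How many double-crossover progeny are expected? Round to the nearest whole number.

62

Map distances give recombination frequencies of 0.230 and 0.180 for the two intervals.
With no interference, expected double-crossover frequency = 0.230 × 0.180 = 0.04140.
Expected number = 0.04140 × 1500 = 62.10 ≈ 62.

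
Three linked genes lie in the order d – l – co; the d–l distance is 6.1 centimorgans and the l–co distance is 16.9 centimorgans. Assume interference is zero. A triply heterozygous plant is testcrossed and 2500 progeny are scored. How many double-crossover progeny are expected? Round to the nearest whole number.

Map distances give recombination frequencies of 0.061 and 0.169 for the two intervals.
With no interference, expected double-crossover frequency = 0.061 × 0.169 = 0.01031.
Expected number = 0.01031 × 2500 = 25.77 ≈ 26.

26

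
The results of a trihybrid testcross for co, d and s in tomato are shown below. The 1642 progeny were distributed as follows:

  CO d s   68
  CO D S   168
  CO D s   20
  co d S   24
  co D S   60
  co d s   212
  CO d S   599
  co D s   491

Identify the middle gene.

co

The two most frequent reciprocal classes, CO d S and co D s, are the parental types, so the F1 was CO d S / co D s.
The two rarest classes, co d S and CO D s, are the double crossovers. Comparing them with the parentals, only the co allele has switched, so co is the middle locus and the order is d – co – s.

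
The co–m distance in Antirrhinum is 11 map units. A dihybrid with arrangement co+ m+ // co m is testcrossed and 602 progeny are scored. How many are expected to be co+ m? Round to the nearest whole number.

33

A map distance of 11 map units corresponds to a recombination frequency of 0.110.
The F1 is co+ m+ / co m, so co+ m is a recombinant gamete class with expected frequency r/2 = 0.110/2 = 0.0550.
Expected number = 0.0550 × 602 = 33.11 ≈ 33.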